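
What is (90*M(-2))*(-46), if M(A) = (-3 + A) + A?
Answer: 28980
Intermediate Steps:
M(A) = -3 + 2*A
(90*M(-2))*(-46) = (90*(-3 + 2*(-2)))*(-46) = (90*(-3 - 4))*(-46) = (90*(-7))*(-46) = -630*(-46) = 28980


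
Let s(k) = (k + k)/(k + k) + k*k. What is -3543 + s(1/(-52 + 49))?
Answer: -31877/9 ≈ -3541.9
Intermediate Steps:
s(k) = 1 + k**2 (s(k) = (2*k)/((2*k)) + k**2 = (2*k)*(1/(2*k)) + k**2 = 1 + k**2)
-3543 + s(1/(-52 + 49)) = -3543 + (1 + (1/(-52 + 49))**2) = -3543 + (1 + (1/(-3))**2) = -3543 + (1 + (-1/3)**2) = -3543 + (1 + 1/9) = -3543 + 10/9 = -31877/9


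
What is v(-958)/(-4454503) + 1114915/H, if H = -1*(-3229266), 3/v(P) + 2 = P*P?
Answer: 1139491512371176973/3300449987843595519 ≈ 0.34525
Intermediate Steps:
v(P) = 3/(-2 + P²) (v(P) = 3/(-2 + P*P) = 3/(-2 + P²))
H = 3229266
v(-958)/(-4454503) + 1114915/H = (3/(-2 + (-958)²))/(-4454503) + 1114915/3229266 = (3/(-2 + 917764))*(-1/4454503) + 1114915*(1/3229266) = (3/917762)*(-1/4454503) + 1114915/3229266 = -3/4088173582286 + 1114915/3229266 = 1139491512371176973/3300449987843595519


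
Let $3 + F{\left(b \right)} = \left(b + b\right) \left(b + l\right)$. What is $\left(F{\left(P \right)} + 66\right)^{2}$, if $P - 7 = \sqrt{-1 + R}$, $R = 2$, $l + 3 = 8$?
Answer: $73441$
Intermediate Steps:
$l = 5$ ($l = -3 + 8 = 5$)
$P = 8$ ($P = 7 + \sqrt{-1 + 2} = 7 + \sqrt{1} = 7 + 1 = 8$)
$F{\left(b \right)} = -3 + 2 b \left(5 + b\right)$ ($F{\left(b \right)} = -3 + \left(b + b\right) \left(b + 5\right) = -3 + 2 b \left(5 + b\right)$)
$\left(F{\left(P \right)} + 66\right)^{2} = \left(\left(-3 + 2 \cdot 8^{2} + 10 \cdot 8\right) + 66\right)^{2} = \left(\left(-3 + 2 \cdot 64 + 80\right) + 66\right)^{2} = \left(\left(-3 + 128 + 80\right) + 66\right)^{2} = \left(205 + 66\right)^{2} = 271^{2} = 73441$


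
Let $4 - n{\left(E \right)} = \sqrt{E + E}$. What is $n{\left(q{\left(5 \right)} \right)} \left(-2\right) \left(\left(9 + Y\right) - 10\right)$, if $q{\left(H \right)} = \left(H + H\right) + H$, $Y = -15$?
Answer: $128 - 32 \sqrt{30} \approx -47.271$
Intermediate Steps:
$q{\left(H \right)} = 3 H$ ($q{\left(H \right)} = 2 H + H = 3 H$)
$n{\left(E \right)} = 4 - \sqrt{2} \sqrt{E}$ ($n{\left(E \right)} = 4 - \sqrt{E + E} = 4 - \sqrt{2 E} = 4 - \sqrt{2} \sqrt{E}$)
$n{\left(q{\left(5 \right)} \right)} \left(-2\right) \left(\left(9 + Y\right) - 10\right) = \left(4 - \sqrt{2} \sqrt{3 \cdot 5}\right) \left(-2\right) \left(\left(9 - 15\right) - 10\right) = \left(4 - \sqrt{2} \sqrt{15}\right) \left(-2\right) \left(-6 - 10\right) = \left(4 - \sqrt{30}\right) \left(-2\right) \left(-16\right) = \left(-8 + 2 \sqrt{30}\right) \left(-16\right) = 128 - 32 \sqrt{30}$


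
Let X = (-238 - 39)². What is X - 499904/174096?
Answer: 834857005/10881 ≈ 76726.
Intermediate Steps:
X = 76729 (X = (-277)² = 76729)
X - 499904/174096 = 76729 - 499904/174096 = 76729 - 1*31244/10881 = 76729 - 31244/10881 = 834857005/10881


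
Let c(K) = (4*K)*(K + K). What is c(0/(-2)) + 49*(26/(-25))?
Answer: -1274/25 ≈ -50.960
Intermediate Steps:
c(K) = 8*K**2 (c(K) = (4*K)*(2*K) = 8*K**2)
c(0/(-2)) + 49*(26/(-25)) = 8*(0/(-2))**2 + 49*(26/(-25)) = 8*(0*(-1/2))**2 + 49*(26*(-1/25)) = 8*0**2 + 49*(-26/25) = 8*0 - 1274/25 = 0 - 1274/25 = -1274/25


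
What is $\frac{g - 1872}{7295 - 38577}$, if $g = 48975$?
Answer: $- \frac{47103}{31282} \approx -1.5058$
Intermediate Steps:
$\frac{g - 1872}{7295 - 38577} = \frac{48975 - 1872}{7295 - 38577} = \frac{47103}{-31282} = 47103 \left(- \frac{1}{31282}\right) = - \frac{47103}{31282}$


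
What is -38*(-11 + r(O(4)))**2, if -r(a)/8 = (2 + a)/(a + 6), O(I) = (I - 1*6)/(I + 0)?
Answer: -798950/121 ≈ -6602.9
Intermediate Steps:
O(I) = (-6 + I)/I (O(I) = (I - 6)/I = (-6 + I)/I)
r(a) = -8*(2 + a)/(6 + a) (r(a) = -8*(2 + a)/(a + 6) = -8*(2 + a)/(6 + a))
-38*(-11 + r(O(4)))**2 = -38*(-11 + 8*(-2 - (-6 + 4)/4)/(6 + (-6 + 4)/4))**2 = -38*(-11 + 8*(-2 - (-2)/4)/(6 + (1/4)*(-2)))**2 = -38*(-11 + 8*(-2 - 1*(-1/2))/(6 - 1/2))**2 = -38*(-11 + 8*(-2 + 1/2)/(11/2))**2 = -38*(-11 + 8*(2/11)*(-3/2))**2 = -38*(-11 - 24/11)**2 = -38*(-145/11)**2 = -38*21025/121 = -798950/121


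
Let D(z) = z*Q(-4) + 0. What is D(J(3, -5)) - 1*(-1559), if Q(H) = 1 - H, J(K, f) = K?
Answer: 1574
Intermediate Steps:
D(z) = 5*z (D(z) = z*(1 - 1*(-4)) + 0 = z*(1 + 4) + 0 = z*5 + 0 = 5*z + 0 = 5*z)
D(J(3, -5)) - 1*(-1559) = 5*3 - 1*(-1559) = 15 + 1559 = 1574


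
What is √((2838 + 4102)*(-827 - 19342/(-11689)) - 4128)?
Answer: 22*I*√1618144774747/11689 ≈ 2394.2*I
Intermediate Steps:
√((2838 + 4102)*(-827 - 19342/(-11689)) - 4128) = √(6940*(-827 - 19342*(-1/11689)) - 4128) = √(6940*(-827 + 19342/11689) - 4128) = √(6940*(-9647461/11689) - 4128) = √(-66953379340/11689 - 4128) = √(-67001631532/11689) = 22*I*√1618144774747/11689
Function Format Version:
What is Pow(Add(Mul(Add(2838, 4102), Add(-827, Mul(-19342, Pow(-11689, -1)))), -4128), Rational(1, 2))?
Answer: Mul(Rational(22, 11689), I, Pow(1618144774747, Rational(1, 2))) ≈ Mul(2394.2, I)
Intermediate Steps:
Pow(Add(Mul(Add(2838, 4102), Add(-827, Mul(-19342, Pow(-11689, -1)))), -4128), Rational(1, 2)) = Pow(Add(Mul(6940, Add(-827, Mul(-19342, Rational(-1, 11689)))), -4128), Rational(1, 2)) = Pow(Add(Mul(6940, Add(-827, Rational(19342, 11689))), -4128), Rational(1, 2)) = Pow(Add(Mul(6940, Rational(-9647461, 11689)), -4128), Rational(1, 2)) = Pow(Add(Rational(-66953379340, 11689), -4128), Rational(1, 2)) = Pow(Rational(-67001631532, 11689), Rational(1, 2)) = Mul(Rational(22, 11689), I, Pow(1618144774747, Rational(1, 2)))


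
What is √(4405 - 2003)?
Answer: √2402 ≈ 49.010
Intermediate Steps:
√(4405 - 2003) = √2402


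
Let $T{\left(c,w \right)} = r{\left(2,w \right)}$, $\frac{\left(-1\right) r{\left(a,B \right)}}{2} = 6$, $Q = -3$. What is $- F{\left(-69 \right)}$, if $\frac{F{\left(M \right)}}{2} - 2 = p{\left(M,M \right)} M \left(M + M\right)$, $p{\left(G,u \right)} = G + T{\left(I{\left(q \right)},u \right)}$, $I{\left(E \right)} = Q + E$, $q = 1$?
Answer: $1542560$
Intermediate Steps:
$r{\left(a,B \right)} = -12$ ($r{\left(a,B \right)} = \left(-2\right) 6 = -12$)
$I{\left(E \right)} = -3 + E$
$T{\left(c,w \right)} = -12$
$p{\left(G,u \right)} = -12 + G$ ($p{\left(G,u \right)} = G - 12 = -12 + G$)
$F{\left(M \right)} = 4 + 4 M^{2} \left(-12 + M\right)$ ($F{\left(M \right)} = 4 + 2 \left(-12 + M\right) M \left(M + M\right) = 4 + 2 \left(-12 + M\right) M 2 M = 4 + 2 \left(-12 + M\right) 2 M^{2} = 4 + 2 \cdot 2 M^{2} \left(-12 + M\right) = 4 + 4 M^{2} \left(-12 + M\right)$)
$- F{\left(-69 \right)} = - (4 + 4 \left(-69\right)^{2} \left(-12 - 69\right)) = - (4 + 4 \cdot 4761 \left(-81\right)) = - (4 - 1542564) = \left(-1\right) \left(-1542560\right) = 1542560$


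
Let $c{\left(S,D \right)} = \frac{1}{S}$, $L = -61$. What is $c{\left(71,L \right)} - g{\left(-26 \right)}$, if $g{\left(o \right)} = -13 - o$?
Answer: $- \frac{922}{71} \approx -12.986$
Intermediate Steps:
$c{\left(71,L \right)} - g{\left(-26 \right)} = \frac{1}{71} - \left(-13 - -26\right) = \frac{1}{71} - \left(-13 + 26\right) = \frac{1}{71} - 13 = - \frac{922}{71}$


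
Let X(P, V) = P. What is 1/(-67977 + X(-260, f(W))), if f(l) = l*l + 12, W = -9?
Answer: -1/68237 ≈ -1.4655e-5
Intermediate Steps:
f(l) = 12 + l² (f(l) = l² + 12 = 12 + l²)
1/(-67977 + X(-260, f(W))) = 1/(-67977 - 260) = 1/(-68237) = -1/68237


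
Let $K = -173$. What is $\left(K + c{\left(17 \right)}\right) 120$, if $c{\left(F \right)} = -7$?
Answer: $-21600$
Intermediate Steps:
$\left(K + c{\left(17 \right)}\right) 120 = \left(-173 - 7\right) 120 = \left(-180\right) 120 = -21600$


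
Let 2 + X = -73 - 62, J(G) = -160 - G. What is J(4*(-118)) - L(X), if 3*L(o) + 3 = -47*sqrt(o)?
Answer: 313 + 47*I*sqrt(137)/3 ≈ 313.0 + 183.37*I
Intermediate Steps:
X = -137 (X = -2 + (-73 - 62) = -2 - 135 = -137)
L(o) = -1 - 47*sqrt(o)/3 (L(o) = -1 + (-47*sqrt(o))/3 = -1 - 47*sqrt(o)/3)
J(4*(-118)) - L(X) = (-160 - 4*(-118)) - (-1 - 47*I*sqrt(137)/3) = (-160 - 1*(-472)) - (-1 - 47*I*sqrt(137)/3) = (-160 + 472) - (-1 - 47*I*sqrt(137)/3) = 312 + (1 + 47*I*sqrt(137)/3) = 313 + 47*I*sqrt(137)/3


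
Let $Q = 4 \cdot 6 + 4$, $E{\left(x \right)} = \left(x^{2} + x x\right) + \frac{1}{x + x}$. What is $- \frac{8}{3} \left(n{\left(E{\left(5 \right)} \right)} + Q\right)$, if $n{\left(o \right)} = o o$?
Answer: $- \frac{507602}{75} \approx -6768.0$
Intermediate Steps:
$E{\left(x \right)} = \frac{1}{2 x} + 2 x^{2}$ ($E{\left(x \right)} = \left(x^{2} + x^{2}\right) + \frac{1}{2 x} = 2 x^{2} + \frac{1}{2 x} = \frac{1}{2 x} + 2 x^{2}$)
$n{\left(o \right)} = o^{2}$
$Q = 28$ ($Q = 24 + 4 = 28$)
$- \frac{8}{3} \left(n{\left(E{\left(5 \right)} \right)} + Q\right) = - \frac{8}{3} \left(\left(\frac{1 + 4 \cdot 5^{3}}{2 \cdot 5}\right)^{2} + 28\right) = \left(-8\right) \frac{1}{3} \left(\left(\frac{1}{2} \cdot \frac{1}{5} \left(1 + 4 \cdot 125\right)\right)^{2} + 28\right) = - \frac{8 \left(\left(\frac{1}{2} \cdot \frac{1}{5} \left(1 + 500\right)\right)^{2} + 28\right)}{3} = - \frac{8 \left(\left(\frac{1}{2} \cdot \frac{1}{5} \cdot 501\right)^{2} + 28\right)}{3} = - \frac{8 \left(\left(\frac{501}{10}\right)^{2} + 28\right)}{3} = - \frac{8 \left(\frac{251001}{100} + 28\right)}{3} = \left(- \frac{8}{3}\right) \frac{253801}{100} = - \frac{507602}{75}$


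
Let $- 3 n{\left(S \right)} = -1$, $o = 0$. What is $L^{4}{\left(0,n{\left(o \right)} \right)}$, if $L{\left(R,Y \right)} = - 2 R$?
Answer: $0$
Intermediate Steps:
$n{\left(S \right)} = \frac{1}{3}$ ($n{\left(S \right)} = \left(- \frac{1}{3}\right) \left(-1\right) = \frac{1}{3}$)
$L^{4}{\left(0,n{\left(o \right)} \right)} = \left(\left(-2\right) 0\right)^{4} = 0^{4} = 0$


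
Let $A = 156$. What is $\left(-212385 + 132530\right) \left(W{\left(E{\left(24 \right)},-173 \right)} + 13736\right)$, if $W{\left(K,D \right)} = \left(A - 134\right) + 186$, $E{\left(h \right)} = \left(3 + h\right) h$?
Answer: $-1113498120$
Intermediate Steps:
$E{\left(h \right)} = h \left(3 + h\right)$
$W{\left(K,D \right)} = 208$ ($W{\left(K,D \right)} = \left(156 - 134\right) + 186 = 22 + 186 = 208$)
$\left(-212385 + 132530\right) \left(W{\left(E{\left(24 \right)},-173 \right)} + 13736\right) = \left(-212385 + 132530\right) \left(208 + 13736\right) = \left(-79855\right) 13944 = -1113498120$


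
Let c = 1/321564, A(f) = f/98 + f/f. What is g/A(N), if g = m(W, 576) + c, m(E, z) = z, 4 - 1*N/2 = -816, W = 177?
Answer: 9075822385/279439116 ≈ 32.479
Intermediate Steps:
N = 1640 (N = 8 - 2*(-816) = 8 + 1632 = 1640)
A(f) = 1 + f/98 (A(f) = f*(1/98) + 1 = f/98 + 1 = 1 + f/98)
c = 1/321564 ≈ 3.1098e-6
g = 185220865/321564 (g = 576 + 1/321564 = 185220865/321564 ≈ 576.00)
g/A(N) = 185220865/(321564*(1 + (1/98)*1640)) = 185220865/(321564*(1 + 820/49)) = 185220865/(321564*(869/49)) = (185220865/321564)*(49/869) = 9075822385/279439116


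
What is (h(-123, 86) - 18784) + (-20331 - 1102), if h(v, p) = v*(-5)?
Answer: -39602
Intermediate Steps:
h(v, p) = -5*v
(h(-123, 86) - 18784) + (-20331 - 1102) = (-5*(-123) - 18784) + (-20331 - 1102) = (615 - 18784) - 21433 = -18169 - 21433 = -39602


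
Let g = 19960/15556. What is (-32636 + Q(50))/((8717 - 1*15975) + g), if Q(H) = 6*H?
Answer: 31438676/7055343 ≈ 4.4560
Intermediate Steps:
g = 4990/3889 (g = 19960*(1/15556) = 4990/3889 ≈ 1.2831)
(-32636 + Q(50))/((8717 - 1*15975) + g) = (-32636 + 6*50)/((8717 - 1*15975) + 4990/3889) = (-32636 + 300)/((8717 - 15975) + 4990/3889) = -32336/(-7258 + 4990/3889) = -32336/(-28221372/3889) = -32336*(-3889/28221372) = 31438676/7055343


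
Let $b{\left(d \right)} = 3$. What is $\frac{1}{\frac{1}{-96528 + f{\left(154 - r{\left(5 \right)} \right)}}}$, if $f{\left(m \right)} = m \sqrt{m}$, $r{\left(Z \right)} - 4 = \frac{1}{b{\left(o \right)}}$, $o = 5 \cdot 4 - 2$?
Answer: $-96528 + \frac{449 \sqrt{1347}}{9} \approx -94697.0$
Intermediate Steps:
$o = 18$ ($o = 20 - 2 = 18$)
$r{\left(Z \right)} = \frac{13}{3}$ ($r{\left(Z \right)} = 4 + \frac{1}{3} = \frac{13}{3}$)
$f{\left(m \right)} = m^{\frac{3}{2}}$
$\frac{1}{\frac{1}{-96528 + f{\left(154 - r{\left(5 \right)} \right)}}} = \frac{1}{\frac{1}{-96528 + \left(154 - \frac{13}{3}\right)^{\frac{3}{2}}}} = \frac{1}{\frac{1}{-96528 + \left(\frac{449}{3}\right)^{\frac{3}{2}}}} = \frac{1}{\frac{1}{-96528 + \frac{449 \sqrt{1347}}{9}}} = -96528 + \frac{449 \sqrt{1347}}{9}$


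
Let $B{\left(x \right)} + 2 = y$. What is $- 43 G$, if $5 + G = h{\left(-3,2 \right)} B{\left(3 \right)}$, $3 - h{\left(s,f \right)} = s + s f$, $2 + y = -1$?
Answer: $2795$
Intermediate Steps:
$y = -3$ ($y = -2 - 1 = -3$)
$B{\left(x \right)} = -5$ ($B{\left(x \right)} = -2 - 3 = -5$)
$h{\left(s,f \right)} = 3 - s - f s$ ($h{\left(s,f \right)} = 3 - \left(s + s f\right) = 3 - \left(s + f s\right) = 3 - s - f s$)
$G = -65$ ($G = -5 + \left(3 - -3 - 2 \left(-3\right)\right) \left(-5\right) = -5 + \left(3 + 3 + 6\right) \left(-5\right) = -5 + 12 \left(-5\right) = -5 - 60 = -65$)
$- 43 G = \left(-43\right) \left(-65\right) = 2795$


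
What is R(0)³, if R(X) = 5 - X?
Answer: 125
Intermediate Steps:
R(0)³ = (5 - 1*0)³ = (5 + 0)³ = 5³ = 125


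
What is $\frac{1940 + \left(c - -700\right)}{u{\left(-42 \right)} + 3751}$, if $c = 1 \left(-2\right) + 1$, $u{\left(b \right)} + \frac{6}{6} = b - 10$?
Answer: $\frac{2639}{3698} \approx 0.71363$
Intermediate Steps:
$u{\left(b \right)} = -11 + b$ ($u{\left(b \right)} = -1 + \left(b - 10\right) = -1 + \left(-10 + b\right) = -11 + b$)
$c = -1$ ($c = -2 + 1 = -1$)
$\frac{1940 + \left(c - -700\right)}{u{\left(-42 \right)} + 3751} = \frac{1940 - -699}{\left(-11 - 42\right) + 3751} = \frac{1940 + \left(-1 + 700\right)}{-53 + 3751} = \frac{1940 + 699}{3698} = 2639 \cdot \frac{1}{3698} = \frac{2639}{3698}$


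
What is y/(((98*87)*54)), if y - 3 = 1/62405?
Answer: 46804/7182877905 ≈ 6.5160e-6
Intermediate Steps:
y = 187216/62405 (y = 3 + 1/62405 = 187216/62405 ≈ 3.0000)
y/(((98*87)*54)) = 187216/(62405*(((98*87)*54))) = 187216/(62405*((8526*54))) = (187216/62405)/460404 = (187216/62405)*(1/460404) = 46804/7182877905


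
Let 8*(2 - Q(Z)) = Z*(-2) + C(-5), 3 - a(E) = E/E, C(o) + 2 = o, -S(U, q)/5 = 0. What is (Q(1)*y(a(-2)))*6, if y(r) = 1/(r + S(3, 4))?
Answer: 75/8 ≈ 9.3750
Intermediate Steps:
S(U, q) = 0 (S(U, q) = -5*0 = 0)
C(o) = -2 + o
a(E) = 2 (a(E) = 3 - E/E = 3 - 1*1 = 3 - 1 = 2)
Q(Z) = 23/8 + Z/4 (Q(Z) = 2 - (Z*(-2) + (-2 - 5))/8 = 2 - (-2*Z - 7)/8 = 2 - (-7 - 2*Z)/8 = 2 + (7/8 + Z/4) = 23/8 + Z/4)
y(r) = 1/r (y(r) = 1/(r + 0) = 1/r)
(Q(1)*y(a(-2)))*6 = ((23/8 + (1/4)*1)/2)*6 = ((23/8 + 1/4)*(1/2))*6 = ((25/8)*(1/2))*6 = (25/16)*6 = 75/8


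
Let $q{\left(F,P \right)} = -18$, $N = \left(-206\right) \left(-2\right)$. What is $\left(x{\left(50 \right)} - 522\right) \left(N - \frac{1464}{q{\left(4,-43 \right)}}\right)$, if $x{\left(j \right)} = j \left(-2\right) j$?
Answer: $- \frac{8172560}{3} \approx -2.7242 \cdot 10^{6}$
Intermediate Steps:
$N = 412$
$x{\left(j \right)} = - 2 j^{2}$ ($x{\left(j \right)} = - 2 j j = - 2 j^{2}$)
$\left(x{\left(50 \right)} - 522\right) \left(N - \frac{1464}{q{\left(4,-43 \right)}}\right) = \left(- 2 \cdot 50^{2} - 522\right) \left(412 - \frac{1464}{-18}\right) = \left(\left(-2\right) 2500 - 522\right) \left(412 - - \frac{244}{3}\right) = \left(-5000 - 522\right) \left(412 + \frac{244}{3}\right) = \left(-5522\right) \frac{1480}{3} = - \frac{8172560}{3}$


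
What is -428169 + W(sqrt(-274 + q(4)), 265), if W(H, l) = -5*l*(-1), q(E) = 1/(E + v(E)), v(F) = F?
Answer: -426844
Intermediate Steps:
q(E) = 1/(2*E) (q(E) = 1/(E + E) = 1/(2*E))
W(H, l) = 5*l
-428169 + W(sqrt(-274 + q(4)), 265) = -428169 + 5*265 = -428169 + 1325 = -426844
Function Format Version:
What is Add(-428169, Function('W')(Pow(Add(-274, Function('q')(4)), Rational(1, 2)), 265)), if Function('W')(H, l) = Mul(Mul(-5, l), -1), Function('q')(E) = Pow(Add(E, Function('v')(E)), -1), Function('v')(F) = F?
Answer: -426844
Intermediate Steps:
Function('q')(E) = Mul(Rational(1, 2), Pow(E, -1)) (Function('q')(E) = Pow(Add(E, E), -1) = Pow(Mul(2, E), -1) = Mul(Rational(1, 2), Pow(E, -1)))
Function('W')(H, l) = Mul(5, l)
Add(-428169, Function('W')(Pow(Add(-274, Function('q')(4)), Rational(1, 2)), 265)) = Add(-428169, Mul(5, 265)) = Add(-428169, 1325) = -426844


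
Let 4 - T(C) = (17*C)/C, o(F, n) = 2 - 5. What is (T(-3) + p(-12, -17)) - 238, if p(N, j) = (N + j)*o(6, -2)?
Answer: -164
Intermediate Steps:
o(F, n) = -3
p(N, j) = -3*N - 3*j (p(N, j) = (N + j)*(-3) = -3*N - 3*j)
T(C) = -13 (T(C) = 4 - 17*C/C = 4 - 1*17 = 4 - 17 = -13)
(T(-3) + p(-12, -17)) - 238 = (-13 + (-3*(-12) - 3*(-17))) - 238 = (-13 + (36 + 51)) - 238 = (-13 + 87) - 238 = 74 - 238 = -164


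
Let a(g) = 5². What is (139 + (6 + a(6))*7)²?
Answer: 126736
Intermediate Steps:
a(g) = 25
(139 + (6 + a(6))*7)² = (139 + (6 + 25)*7)² = (139 + 31*7)² = (139 + 217)² = 356² = 126736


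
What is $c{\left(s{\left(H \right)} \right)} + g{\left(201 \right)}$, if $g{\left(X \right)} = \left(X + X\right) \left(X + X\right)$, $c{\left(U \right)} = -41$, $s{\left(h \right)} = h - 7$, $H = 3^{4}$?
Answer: $161563$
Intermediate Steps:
$H = 81$
$s{\left(h \right)} = -7 + h$
$g{\left(X \right)} = 4 X^{2}$ ($g{\left(X \right)} = 2 X 2 X = 4 X^{2}$)
$c{\left(s{\left(H \right)} \right)} + g{\left(201 \right)} = -41 + 4 \cdot 201^{2} = -41 + 4 \cdot 40401 = -41 + 161604 = 161563$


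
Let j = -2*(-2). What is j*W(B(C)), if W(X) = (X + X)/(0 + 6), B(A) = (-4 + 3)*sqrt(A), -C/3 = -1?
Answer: -4*sqrt(3)/3 ≈ -2.3094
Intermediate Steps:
C = 3 (C = -3*(-1) = 3)
B(A) = -sqrt(A)
j = 4
W(X) = X/3 (W(X) = (2*X)/6 = (2*X)*(1/6) = X/3)
j*W(B(C)) = 4*((-sqrt(3))/3) = 4*(-sqrt(3)/3) = -4*sqrt(3)/3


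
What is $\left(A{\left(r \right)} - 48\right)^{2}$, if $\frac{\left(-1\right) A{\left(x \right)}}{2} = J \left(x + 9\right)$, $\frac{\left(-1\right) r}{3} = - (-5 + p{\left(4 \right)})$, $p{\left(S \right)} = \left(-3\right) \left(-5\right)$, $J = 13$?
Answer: $1127844$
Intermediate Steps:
$p{\left(S \right)} = 15$
$r = 30$ ($r = - 3 \left(- (-5 + 15)\right) = - 3 \left(\left(-1\right) 10\right) = \left(-3\right) \left(-10\right) = 30$)
$A{\left(x \right)} = -234 - 26 x$ ($A{\left(x \right)} = - 2 \cdot 13 \left(x + 9\right) = - 2 \cdot 13 \left(9 + x\right) = - 2 \left(117 + 13 x\right) = -234 - 26 x$)
$\left(A{\left(r \right)} - 48\right)^{2} = \left(\left(-234 - 780\right) - 48\right)^{2} = \left(-1014 - 48\right)^{2} = \left(-1062\right)^{2} = 1127844$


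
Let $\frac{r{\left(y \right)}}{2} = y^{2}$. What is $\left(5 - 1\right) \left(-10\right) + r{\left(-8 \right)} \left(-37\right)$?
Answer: $-4776$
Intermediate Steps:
$r{\left(y \right)} = 2 y^{2}$
$\left(5 - 1\right) \left(-10\right) + r{\left(-8 \right)} \left(-37\right) = \left(5 - 1\right) \left(-10\right) + 2 \left(-8\right)^{2} \left(-37\right) = 4 \left(-10\right) + 2 \cdot 64 \left(-37\right) = -40 + 128 \left(-37\right) = -40 - 4736 = -4776$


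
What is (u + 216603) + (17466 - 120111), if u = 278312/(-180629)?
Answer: 20583841270/180629 ≈ 1.1396e+5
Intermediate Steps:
u = -278312/180629 (u = 278312*(-1/180629) = -278312/180629 ≈ -1.5408)
(u + 216603) + (17466 - 120111) = (-278312/180629 + 216603) + (17466 - 120111) = 39124504975/180629 - 102645 = 20583841270/180629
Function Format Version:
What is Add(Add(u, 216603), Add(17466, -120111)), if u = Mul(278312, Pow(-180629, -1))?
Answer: Rational(20583841270, 180629) ≈ 1.1396e+5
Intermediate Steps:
u = Rational(-278312, 180629) (u = Mul(278312, Rational(-1, 180629)) = Rational(-278312, 180629) ≈ -1.5408)
Add(Add(u, 216603), Add(17466, -120111)) = Add(Add(Rational(-278312, 180629), 216603), Add(17466, -120111)) = Add(Rational(39124504975, 180629), -102645) = Rational(20583841270, 180629)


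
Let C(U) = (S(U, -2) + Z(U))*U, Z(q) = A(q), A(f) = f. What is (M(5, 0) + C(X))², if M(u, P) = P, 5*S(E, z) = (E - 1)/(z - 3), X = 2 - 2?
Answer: 0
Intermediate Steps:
X = 0
Z(q) = q
S(E, z) = (-1 + E)/(5*(-3 + z)) (S(E, z) = ((E - 1)/(z - 3))/5 = ((-1 + E)/(-3 + z))/5 = (-1 + E)/(5*(-3 + z)))
C(U) = U*(1/25 + 24*U/25) (C(U) = ((-1 + U)/(5*(-3 - 2)) + U)*U = ((⅕)*(-1 + U)/(-5) + U)*U = ((⅕)*(-⅕)*(-1 + U) + U)*U = ((1/25 - U/25) + U)*U = (1/25 + 24*U/25)*U = U*(1/25 + 24*U/25))
(M(5, 0) + C(X))² = (0 + (1/25)*0*(1 + 24*0))² = (0 + (1/25)*0*(1 + 0))² = (0 + (1/25)*0*1)² = (0 + 0)² = 0² = 0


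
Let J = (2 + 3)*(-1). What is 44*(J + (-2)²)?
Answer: -44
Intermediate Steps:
J = -5 (J = 5*(-1) = -5)
44*(J + (-2)²) = 44*(-5 + (-2)²) = 44*(-5 + 4) = 44*(-1) = -44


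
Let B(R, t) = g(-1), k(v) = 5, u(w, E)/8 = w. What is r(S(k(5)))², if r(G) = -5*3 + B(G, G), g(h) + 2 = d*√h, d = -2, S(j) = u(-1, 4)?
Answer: 285 + 68*I ≈ 285.0 + 68.0*I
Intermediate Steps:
u(w, E) = 8*w
S(j) = -8 (S(j) = 8*(-1) = -8)
g(h) = -2 - 2*√h
B(R, t) = -2 - 2*I
r(G) = -17 - 2*I (r(G) = -5*3 + (-2 - 2*I) = -15 + (-2 - 2*I) = -17 - 2*I)
r(S(k(5)))² = (-17 - 2*I)²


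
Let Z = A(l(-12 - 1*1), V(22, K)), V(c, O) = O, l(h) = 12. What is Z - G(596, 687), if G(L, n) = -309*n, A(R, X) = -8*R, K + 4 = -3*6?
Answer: 212187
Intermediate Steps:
K = -22 (K = -4 - 3*6 = -4 - 18 = -22)
Z = -96 (Z = -8*12 = -96)
Z - G(596, 687) = -96 - (-309)*687 = -96 - 1*(-212283) = -96 + 212283 = 212187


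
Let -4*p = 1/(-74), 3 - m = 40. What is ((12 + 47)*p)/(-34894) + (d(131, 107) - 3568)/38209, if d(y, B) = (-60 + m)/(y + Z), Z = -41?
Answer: -1658966252599/17759087748720 ≈ -0.093415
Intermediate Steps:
m = -37 (m = 3 - 1*40 = 3 - 40 = -37)
d(y, B) = -97/(-41 + y) (d(y, B) = (-60 - 37)/(y - 41) = -97/(-41 + y))
p = 1/296 (p = -1/4/(-74) = -1/4*(-1/74) = 1/296 ≈ 0.0033784)
((12 + 47)*p)/(-34894) + (d(131, 107) - 3568)/38209 = ((12 + 47)*(1/296))/(-34894) + (-97/(-41 + 131) - 3568)/38209 = (59*(1/296))*(-1/34894) + (-97/90 - 3568)*(1/38209) = (59/296)*(-1/34894) + (-97*1/90 - 3568)*(1/38209) = -59/10328624 + (-97/90 - 3568)*(1/38209) = -59/10328624 - 321217/90*1/38209 = -59/10328624 - 321217/3438810 = -1658966252599/17759087748720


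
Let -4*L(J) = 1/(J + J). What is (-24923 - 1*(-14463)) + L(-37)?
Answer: -3096159/296 ≈ -10460.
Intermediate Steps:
L(J) = -1/(8*J) (L(J) = -1/(4*(J + J)) = -1/(2*J)/4 = -1/(8*J))
(-24923 - 1*(-14463)) + L(-37) = (-24923 - 1*(-14463)) - ⅛/(-37) = (-24923 + 14463) - ⅛*(-1/37) = -10460 + 1/296 = -3096159/296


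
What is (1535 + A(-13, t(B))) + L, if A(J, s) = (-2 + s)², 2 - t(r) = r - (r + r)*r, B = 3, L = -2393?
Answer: -633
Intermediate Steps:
t(r) = 2 - r + 2*r² (t(r) = 2 - (r - (r + r)*r) = 2 - (r - 2*r*r) = 2 - (r - 2*r²) = 2 + (-r + 2*r²) = 2 - r + 2*r²)
(1535 + A(-13, t(B))) + L = (1535 + (-2 + (2 - 1*3 + 2*3²))²) - 2393 = (1535 + (-2 + (2 - 3 + 2*9))²) - 2393 = (1535 + (-2 + (2 - 3 + 18))²) - 2393 = (1535 + (-2 + 17)²) - 2393 = (1535 + 15²) - 2393 = (1535 + 225) - 2393 = 1760 - 2393 = -633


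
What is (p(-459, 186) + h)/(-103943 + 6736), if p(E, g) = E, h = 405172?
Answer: -404713/97207 ≈ -4.1634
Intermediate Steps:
(p(-459, 186) + h)/(-103943 + 6736) = (-459 + 405172)/(-103943 + 6736) = 404713/(-97207) = 404713*(-1/97207) = -404713/97207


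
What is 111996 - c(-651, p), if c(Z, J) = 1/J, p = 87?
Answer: 9743651/87 ≈ 1.1200e+5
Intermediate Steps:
111996 - c(-651, p) = 111996 - 1/87 = 9743651/87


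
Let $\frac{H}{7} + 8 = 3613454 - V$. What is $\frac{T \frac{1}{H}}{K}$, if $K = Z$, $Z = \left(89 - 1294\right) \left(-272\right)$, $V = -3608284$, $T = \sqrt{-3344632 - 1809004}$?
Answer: $\frac{19 i \sqrt{3569}}{8284479786800} \approx 1.3701 \cdot 10^{-10} i$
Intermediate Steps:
$T = 38 i \sqrt{3569}$ ($T = \sqrt{-5153636} = 38 i \sqrt{3569} \approx 2270.2 i$)
$Z = 327760$ ($Z = \left(-1205\right) \left(-272\right) = 327760$)
$K = 327760$
$H = 50552110$ ($H = -56 + 7 \left(3613454 - -3608284\right) = -56 + 7 \left(3613454 + 3608284\right) = -56 + 7 \cdot 7221738 = -56 + 50552166 = 50552110$)
$\frac{T \frac{1}{H}}{K} = \frac{38 i \sqrt{3569} \cdot \frac{1}{50552110}}{327760} = 38 i \sqrt{3569} \cdot \frac{1}{50552110} \cdot \frac{1}{327760} = \frac{19 i \sqrt{3569}}{25276055} \cdot \frac{1}{327760} = \frac{19 i \sqrt{3569}}{8284479786800}$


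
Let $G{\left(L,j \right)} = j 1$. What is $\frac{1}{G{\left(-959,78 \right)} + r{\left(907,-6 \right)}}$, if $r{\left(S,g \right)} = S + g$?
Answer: $\frac{1}{979} \approx 0.0010215$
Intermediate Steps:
$G{\left(L,j \right)} = j$
$\frac{1}{G{\left(-959,78 \right)} + r{\left(907,-6 \right)}} = \frac{1}{78 + \left(907 - 6\right)} = \frac{1}{78 + 901} = \frac{1}{979}$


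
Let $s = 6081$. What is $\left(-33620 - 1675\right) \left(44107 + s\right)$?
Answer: $-1771385460$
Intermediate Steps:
$\left(-33620 - 1675\right) \left(44107 + s\right) = \left(-33620 - 1675\right) \left(44107 + 6081\right) = \left(-35295\right) 50188 = -1771385460$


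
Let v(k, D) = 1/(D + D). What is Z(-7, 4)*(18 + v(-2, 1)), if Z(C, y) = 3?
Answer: 111/2 ≈ 55.500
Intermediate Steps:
v(k, D) = 1/(2*D)
Z(-7, 4)*(18 + v(-2, 1)) = 3*(18 + (1/2)/1) = 3*(18 + (1/2)*1) = 3*(18 + 1/2) = 3*(37/2) = 111/2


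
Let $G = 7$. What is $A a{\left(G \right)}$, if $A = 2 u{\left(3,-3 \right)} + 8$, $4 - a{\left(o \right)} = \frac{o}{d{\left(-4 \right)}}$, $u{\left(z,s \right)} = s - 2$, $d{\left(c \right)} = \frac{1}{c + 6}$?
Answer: $20$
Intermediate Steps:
$d{\left(c \right)} = \frac{1}{6 + c}$
$u{\left(z,s \right)} = -2 + s$ ($u{\left(z,s \right)} = s - 2 = -2 + s$)
$a{\left(o \right)} = 4 - 2 o$ ($a{\left(o \right)} = 4 - \frac{o}{\frac{1}{6 - 4}} = 4 - \frac{o}{\frac{1}{2}} = 4 - \frac{1}{\frac{1}{2}} o = 4 - 2 o$)
$A = -2$ ($A = 2 \left(-2 - 3\right) + 8 = 2 \left(-5\right) + 8 = -10 + 8 = -2$)
$A a{\left(G \right)} = - 2 \left(4 - 14\right) = \left(-2\right) \left(-10\right) = 20$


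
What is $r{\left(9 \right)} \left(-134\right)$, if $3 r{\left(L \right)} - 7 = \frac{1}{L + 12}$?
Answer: $- \frac{19832}{63} \approx -314.79$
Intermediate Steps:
$r{\left(L \right)} = \frac{7}{3} + \frac{1}{3 \left(12 + L\right)}$ ($r{\left(L \right)} = \frac{7}{3} + \frac{1}{3 \left(L + 12\right)} = \frac{7}{3} + \frac{1}{3 \left(12 + L\right)}$)
$r{\left(9 \right)} \left(-134\right) = \frac{85 + 7 \cdot 9}{3 \left(12 + 9\right)} \left(-134\right) = \frac{85 + 63}{3 \cdot 21} \left(-134\right) = \frac{1}{3} \cdot \frac{1}{21} \cdot 148 \left(-134\right) = \frac{148}{63} \left(-134\right) = - \frac{19832}{63}$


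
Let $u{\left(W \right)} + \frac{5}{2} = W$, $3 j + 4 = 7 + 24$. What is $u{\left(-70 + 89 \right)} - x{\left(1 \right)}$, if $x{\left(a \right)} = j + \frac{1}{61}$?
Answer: $\frac{913}{122} \approx 7.4836$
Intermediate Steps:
$j = 9$ ($j = - \frac{4}{3} + \frac{7 + 24}{3} = - \frac{4}{3} + \frac{1}{3} \cdot 31 = - \frac{4}{3} + \frac{31}{3} = 9$)
$u{\left(W \right)} = - \frac{5}{2} + W$
$x{\left(a \right)} = \frac{550}{61}$ ($x{\left(a \right)} = 9 + \frac{1}{61} = \frac{550}{61}$)
$u{\left(-70 + 89 \right)} - x{\left(1 \right)} = \left(- \frac{5}{2} + \left(-70 + 89\right)\right) - \frac{550}{61} = \left(- \frac{5}{2} + 19\right) - \frac{550}{61} = \frac{33}{2} - \frac{550}{61} = \frac{913}{122}$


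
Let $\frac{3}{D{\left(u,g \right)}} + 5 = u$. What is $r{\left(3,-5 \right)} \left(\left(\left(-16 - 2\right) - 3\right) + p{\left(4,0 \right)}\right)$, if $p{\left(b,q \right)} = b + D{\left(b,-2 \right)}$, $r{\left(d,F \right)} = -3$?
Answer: $60$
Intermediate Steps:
$D{\left(u,g \right)} = \frac{3}{-5 + u}$
$p{\left(b,q \right)} = b + \frac{3}{-5 + b}$
$r{\left(3,-5 \right)} \left(\left(\left(-16 - 2\right) - 3\right) + p{\left(4,0 \right)}\right) = - 3 \left(\left(\left(-16 - 2\right) - 3\right) + \frac{3 + 4 \left(-5 + 4\right)}{-5 + 4}\right) = - 3 \left(\left(-18 - 3\right) + \frac{3 + 4 \left(-1\right)}{-1}\right) = - 3 \left(-21 - \left(3 - 4\right)\right) = - 3 \left(-21 - -1\right) = - 3 \left(-21 + 1\right) = \left(-3\right) \left(-20\right) = 60$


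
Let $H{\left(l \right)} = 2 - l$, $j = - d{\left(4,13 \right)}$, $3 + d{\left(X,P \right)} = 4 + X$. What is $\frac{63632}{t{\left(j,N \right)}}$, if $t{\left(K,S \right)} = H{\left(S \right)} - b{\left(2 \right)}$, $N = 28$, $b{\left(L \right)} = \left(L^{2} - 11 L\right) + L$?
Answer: $- \frac{31816}{5} \approx -6363.2$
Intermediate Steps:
$d{\left(X,P \right)} = 1 + X$ ($d{\left(X,P \right)} = -3 + \left(4 + X\right) = 1 + X$)
$b{\left(L \right)} = L^{2} - 10 L$
$j = -5$ ($j = - (1 + 4) = \left(-1\right) 5 = -5$)
$t{\left(K,S \right)} = 18 - S$ ($t{\left(K,S \right)} = \left(2 - S\right) - 2 \left(-10 + 2\right) = \left(2 - S\right) - 2 \left(-8\right) = \left(2 - S\right) - -16 = \left(2 - S\right) + 16 = 18 - S$)
$\frac{63632}{t{\left(j,N \right)}} = \frac{63632}{18 - 28} = \frac{63632}{-10} = 63632 \left(- \frac{1}{10}\right) = - \frac{31816}{5}$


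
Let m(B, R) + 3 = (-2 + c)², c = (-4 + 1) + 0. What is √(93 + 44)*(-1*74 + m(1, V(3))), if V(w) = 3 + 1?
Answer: -52*√137 ≈ -608.64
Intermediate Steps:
c = -3 (c = -3 + 0 = -3)
V(w) = 4
m(B, R) = 22 (m(B, R) = -3 + (-2 - 3)² = -3 + (-5)² = -3 + 25 = 22)
√(93 + 44)*(-1*74 + m(1, V(3))) = √(93 + 44)*(-1*74 + 22) = √137*(-74 + 22) = √137*(-52) = -52*√137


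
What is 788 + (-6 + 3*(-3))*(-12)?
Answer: 968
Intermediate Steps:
788 + (-6 + 3*(-3))*(-12) = 788 + (-6 - 9)*(-12) = 788 - 15*(-12) = 788 + 180 = 968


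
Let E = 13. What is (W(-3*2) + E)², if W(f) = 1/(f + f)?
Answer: 24025/144 ≈ 166.84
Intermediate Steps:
W(f) = 1/(2*f)
(W(-3*2) + E)² = (1/(2*((-3*2))) + 13)² = ((½)/(-6) + 13)² = ((½)*(-⅙) + 13)² = (-1/12 + 13)² = (155/12)² = 24025/144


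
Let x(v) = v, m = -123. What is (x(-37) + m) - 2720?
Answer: -2880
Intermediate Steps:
(x(-37) + m) - 2720 = (-37 - 123) - 2720 = -160 - 2720 = -2880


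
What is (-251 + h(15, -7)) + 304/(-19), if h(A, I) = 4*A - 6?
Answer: -213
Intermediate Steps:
h(A, I) = -6 + 4*A
(-251 + h(15, -7)) + 304/(-19) = (-251 + (-6 + 4*15)) + 304/(-19) = (-251 + (-6 + 60)) + 304*(-1/19) = (-251 + 54) - 16 = -197 - 16 = -213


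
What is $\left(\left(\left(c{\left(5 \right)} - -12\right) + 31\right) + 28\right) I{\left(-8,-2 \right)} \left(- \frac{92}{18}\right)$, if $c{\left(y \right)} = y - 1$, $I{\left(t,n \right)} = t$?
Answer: $\frac{9200}{3} \approx 3066.7$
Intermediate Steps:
$c{\left(y \right)} = -1 + y$
$\left(\left(\left(c{\left(5 \right)} - -12\right) + 31\right) + 28\right) I{\left(-8,-2 \right)} \left(- \frac{92}{18}\right) = \left(\left(\left(\left(-1 + 5\right) - -12\right) + 31\right) + 28\right) \left(-8\right) \left(- \frac{92}{18}\right) = \left(\left(\left(4 + 12\right) + 31\right) + 28\right) \left(-8\right) \left(\left(-92\right) \frac{1}{18}\right) = \left(\left(16 + 31\right) + 28\right) \left(-8\right) \left(- \frac{46}{9}\right) = \left(47 + 28\right) \left(-8\right) \left(- \frac{46}{9}\right) = 75 \left(-8\right) \left(- \frac{46}{9}\right) = \left(-600\right) \left(- \frac{46}{9}\right) = \frac{9200}{3}$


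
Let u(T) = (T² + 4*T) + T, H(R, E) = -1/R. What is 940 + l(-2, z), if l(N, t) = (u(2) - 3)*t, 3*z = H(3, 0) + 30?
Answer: 9439/9 ≈ 1048.8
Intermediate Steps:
z = 89/9 (z = (-1/3 + 30)/3 = (-1*⅓ + 30)/3 = (-⅓ + 30)/3 = (⅓)*(89/3) = 89/9 ≈ 9.8889)
u(T) = T² + 5*T
l(N, t) = 11*t (l(N, t) = (2*(5 + 2) - 3)*t = (2*7 - 3)*t = (14 - 3)*t = 11*t)
940 + l(-2, z) = 940 + 11*(89/9) = 940 + 979/9 = 9439/9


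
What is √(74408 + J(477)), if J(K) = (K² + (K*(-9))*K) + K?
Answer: I*√1745347 ≈ 1321.1*I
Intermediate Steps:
J(K) = K - 8*K² (J(K) = (K² + (-9*K)*K) + K = (K² - 9*K²) + K = -8*K² + K = K - 8*K²)
√(74408 + J(477)) = √(74408 + 477*(1 - 8*477)) = √(74408 + 477*(1 - 3816)) = √(74408 + 477*(-3815)) = √(74408 - 1819755) = √(-1745347) = I*√1745347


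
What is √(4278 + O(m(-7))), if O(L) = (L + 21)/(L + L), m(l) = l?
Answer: √4277 ≈ 65.399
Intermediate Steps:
O(L) = (21 + L)/(2*L) (O(L) = (21 + L)/((2*L)) = (21 + L)*(1/(2*L)) = (21 + L)/(2*L))
√(4278 + O(m(-7))) = √(4278 + (½)*(21 - 7)/(-7)) = √(4278 + (½)*(-⅐)*14) = √(4278 - 1) = √4277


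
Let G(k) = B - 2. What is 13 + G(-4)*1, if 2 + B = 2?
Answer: 11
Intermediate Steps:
B = 0 (B = -2 + 2 = 0)
G(k) = -2 (G(k) = 0 - 2 = -2)
13 + G(-4)*1 = 13 - 2*1 = 13 - 2 = 11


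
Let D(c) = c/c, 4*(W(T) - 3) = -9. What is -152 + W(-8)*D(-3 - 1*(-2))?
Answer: -605/4 ≈ -151.25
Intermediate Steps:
W(T) = 3/4 (W(T) = 3 + (1/4)*(-9) = 3 - 9/4 = 3/4)
D(c) = 1
-152 + W(-8)*D(-3 - 1*(-2)) = -152 + (3/4)*1 = -152 + 3/4 = -605/4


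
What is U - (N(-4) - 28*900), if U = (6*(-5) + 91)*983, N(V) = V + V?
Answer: 85171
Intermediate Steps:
N(V) = 2*V
U = 59963 (U = (-30 + 91)*983 = 61*983 = 59963)
U - (N(-4) - 28*900) = 59963 - (2*(-4) - 28*900) = 59963 - (-8 - 25200) = 59963 - 1*(-25208) = 59963 + 25208 = 85171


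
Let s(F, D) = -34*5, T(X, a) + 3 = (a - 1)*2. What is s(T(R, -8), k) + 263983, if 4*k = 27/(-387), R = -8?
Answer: 263813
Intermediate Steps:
k = -3/172 (k = (27/(-387))/4 = (27*(-1/387))/4 = (¼)*(-3/43) = -3/172 ≈ -0.017442)
T(X, a) = -5 + 2*a (T(X, a) = -3 + (a - 1)*2 = -3 + (-1 + a)*2 = -3 + (-2 + 2*a) = -5 + 2*a)
s(F, D) = -170
s(T(R, -8), k) + 263983 = -170 + 263983 = 263813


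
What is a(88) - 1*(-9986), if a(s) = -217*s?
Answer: -9110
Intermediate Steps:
a(88) - 1*(-9986) = -217*88 - 1*(-9986) = -19096 + 9986 = -9110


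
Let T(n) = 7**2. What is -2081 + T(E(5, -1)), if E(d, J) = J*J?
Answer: -2032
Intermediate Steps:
E(d, J) = J**2
T(n) = 49
-2081 + T(E(5, -1)) = -2081 + 49 = -2032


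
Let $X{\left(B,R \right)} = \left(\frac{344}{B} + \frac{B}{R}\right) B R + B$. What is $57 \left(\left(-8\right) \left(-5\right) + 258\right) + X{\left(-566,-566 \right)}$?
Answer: $142072$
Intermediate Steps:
$X{\left(B,R \right)} = B + B R \left(\frac{344}{B} + \frac{B}{R}\right)$ ($X{\left(B,R \right)} = B \left(\frac{344}{B} + \frac{B}{R}\right) R + B = B R \left(\frac{344}{B} + \frac{B}{R}\right) + B = B + B R \left(\frac{344}{B} + \frac{B}{R}\right)$)
$57 \left(\left(-8\right) \left(-5\right) + 258\right) + X{\left(-566,-566 \right)} = 57 \left(\left(-8\right) \left(-5\right) + 258\right) + \left(-566 + \left(-566\right)^{2} + 344 \left(-566\right)\right) = 57 \left(40 + 258\right) - -125086 = 57 \cdot 298 + 125086 = 16986 + 125086 = 142072$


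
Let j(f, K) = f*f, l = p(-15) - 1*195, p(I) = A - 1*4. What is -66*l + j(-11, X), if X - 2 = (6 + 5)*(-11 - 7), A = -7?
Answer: 13717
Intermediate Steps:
p(I) = -11 (p(I) = -7 - 1*4 = -7 - 4 = -11)
X = -196 (X = 2 + (6 + 5)*(-11 - 7) = 2 + 11*(-18) = 2 - 198 = -196)
l = -206 (l = -11 - 1*195 = -11 - 195 = -206)
j(f, K) = f²
-66*l + j(-11, X) = -66*(-206) + (-11)² = 13596 + 121 = 13717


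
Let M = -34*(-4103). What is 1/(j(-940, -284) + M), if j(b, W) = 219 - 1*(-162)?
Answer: 1/139883 ≈ 7.1488e-6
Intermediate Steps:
M = 139502
j(b, W) = 381 (j(b, W) = 219 + 162 = 381)
1/(j(-940, -284) + M) = 1/(381 + 139502) = 1/139883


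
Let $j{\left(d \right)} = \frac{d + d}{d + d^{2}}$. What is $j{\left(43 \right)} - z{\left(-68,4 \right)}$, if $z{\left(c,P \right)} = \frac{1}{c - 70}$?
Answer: $\frac{40}{759} \approx 0.052701$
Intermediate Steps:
$j{\left(d \right)} = \frac{2 d}{d + d^{2}}$
$z{\left(c,P \right)} = \frac{1}{-70 + c}$
$j{\left(43 \right)} - z{\left(-68,4 \right)} = \frac{2}{1 + 43} - \frac{1}{-70 - 68} = \frac{2}{44} - \frac{1}{-138} = 2 \cdot \frac{1}{44} - - \frac{1}{138} = \frac{1}{22} + \frac{1}{138} = \frac{40}{759}$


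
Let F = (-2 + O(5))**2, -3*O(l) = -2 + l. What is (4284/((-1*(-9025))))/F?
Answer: 476/9025 ≈ 0.052742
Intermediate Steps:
O(l) = 2/3 - l/3 (O(l) = -(-2 + l)/3 = 2/3 - l/3)
F = 9 (F = (-2 + (2/3 - 1/3*5))**2 = (-2 + (2/3 - 5/3))**2 = (-2 - 1)**2 = (-3)**2 = 9)
(4284/((-1*(-9025))))/F = (4284/((-1*(-9025))))/9 = (4284/9025)*(1/9) = 476/9025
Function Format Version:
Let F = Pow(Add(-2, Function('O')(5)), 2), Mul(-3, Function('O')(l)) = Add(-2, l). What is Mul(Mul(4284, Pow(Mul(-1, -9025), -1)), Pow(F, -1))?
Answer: Rational(476, 9025) ≈ 0.052742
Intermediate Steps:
Function('O')(l) = Add(Rational(2, 3), Mul(Rational(-1, 3), l)) (Function('O')(l) = Mul(Rational(-1, 3), Add(-2, l)) = Add(Rational(2, 3), Mul(Rational(-1, 3), l)))
F = 9 (F = Pow(Add(-2, Add(Rational(2, 3), Mul(Rational(-1, 3), 5))), 2) = Pow(Add(-2, Add(Rational(2, 3), Rational(-5, 3))), 2) = Pow(Add(-2, -1), 2) = Pow(-3, 2) = 9)
Mul(Mul(4284, Pow(Mul(-1, -9025), -1)), Pow(F, -1)) = Mul(Mul(4284, Pow(Mul(-1, -9025), -1)), Pow(9, -1)) = Mul(Mul(4284, Pow(9025, -1)), Rational(1, 9)) = Mul(Mul(4284, Rational(1, 9025)), Rational(1, 9)) = Mul(Rational(4284, 9025), Rational(1, 9)) = Rational(476, 9025)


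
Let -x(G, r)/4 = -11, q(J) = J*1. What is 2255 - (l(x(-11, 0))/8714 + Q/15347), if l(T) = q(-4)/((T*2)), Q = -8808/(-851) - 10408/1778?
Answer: 5019281363272077589/2225845677958364 ≈ 2255.0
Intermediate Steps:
q(J) = J
Q = 3401708/756539 (Q = -8808*(-1/851) - 10408*1/1778 = 8808/851 - 5204/889 = 3401708/756539 ≈ 4.4964)
x(G, r) = 44 (x(G, r) = -4*(-11) = 44)
l(T) = -2/T (l(T) = -4*1/(2*T) = -2/T)
2255 - (l(x(-11, 0))/8714 + Q/15347) = 2255 - (-2/44/8714 + (3401708/756539)/15347) = 2255 - (-2*1/44*(1/8714) + (3401708/756539)*(1/15347)) = 2255 - (-1/22*1/8714 + 3401708/11610604033) = 2255 - (-1/191708 + 3401708/11610604033) = 2255 - 1*640524033231/2225845677958364 = 2255 - 640524033231/2225845677958364 = 5019281363272077589/2225845677958364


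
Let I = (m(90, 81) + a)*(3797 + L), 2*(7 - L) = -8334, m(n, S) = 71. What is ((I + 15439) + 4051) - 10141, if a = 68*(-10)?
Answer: -4844990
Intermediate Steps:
L = 4174 (L = 7 - ½*(-8334) = 7 + 4167 = 4174)
a = -680
I = -4854339 (I = (71 - 680)*(3797 + 4174) = -609*7971 = -4854339)
((I + 15439) + 4051) - 10141 = ((-4854339 + 15439) + 4051) - 10141 = (-4838900 + 4051) - 10141 = -4834849 - 10141 = -4844990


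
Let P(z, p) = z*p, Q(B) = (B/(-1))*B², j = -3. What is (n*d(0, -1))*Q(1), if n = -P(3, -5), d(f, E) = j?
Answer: 45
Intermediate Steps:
d(f, E) = -3
Q(B) = -B³ (Q(B) = (B*(-1))*B² = (-B)*B² = -B³)
P(z, p) = p*z
n = 15 (n = -(-5)*3 = -1*(-15) = 15)
(n*d(0, -1))*Q(1) = (15*(-3))*(-1*1³) = -(-45) = -45*(-1) = 45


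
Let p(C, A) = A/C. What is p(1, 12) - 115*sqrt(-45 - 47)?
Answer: 12 - 230*I*sqrt(23) ≈ 12.0 - 1103.0*I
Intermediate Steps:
p(1, 12) - 115*sqrt(-45 - 47) = 12/1 - 115*sqrt(-45 - 47) = 12*1 - 230*I*sqrt(23) = 12 - 230*I*sqrt(23)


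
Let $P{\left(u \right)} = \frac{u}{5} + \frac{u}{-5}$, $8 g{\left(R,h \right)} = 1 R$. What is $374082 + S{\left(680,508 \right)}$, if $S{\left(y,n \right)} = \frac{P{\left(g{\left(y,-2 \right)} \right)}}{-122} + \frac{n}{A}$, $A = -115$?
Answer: $\frac{43018922}{115} \approx 3.7408 \cdot 10^{5}$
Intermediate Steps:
$g{\left(R,h \right)} = \frac{R}{8}$ ($g{\left(R,h \right)} = \frac{1 R}{8} = \frac{R}{8}$)
$P{\left(u \right)} = 0$ ($P{\left(u \right)} = u \frac{1}{5} + u \left(- \frac{1}{5}\right) = \frac{u}{5} - \frac{u}{5} = 0$)
$S{\left(y,n \right)} = - \frac{n}{115}$ ($S{\left(y,n \right)} = \frac{0}{-122} + \frac{n}{-115} = 0 \left(- \frac{1}{122}\right) + n \left(- \frac{1}{115}\right) = 0 - \frac{n}{115} = - \frac{n}{115}$)
$374082 + S{\left(680,508 \right)} = 374082 - \frac{508}{115} = \frac{43018922}{115}$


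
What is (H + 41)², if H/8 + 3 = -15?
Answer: 10609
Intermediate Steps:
H = -144 (H = -24 + 8*(-15) = -24 - 120 = -144)
(H + 41)² = (-144 + 41)² = (-103)² = 10609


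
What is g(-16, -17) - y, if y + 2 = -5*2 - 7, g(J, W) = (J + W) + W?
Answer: -31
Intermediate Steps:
g(J, W) = J + 2*W
y = -19 (y = -2 + (-5*2 - 7) = -2 + (-10 - 7) = -2 - 17 = -19)
g(-16, -17) - y = (-16 + 2*(-17)) - 1*(-19) = (-16 - 34) + 19 = -50 + 19 = -31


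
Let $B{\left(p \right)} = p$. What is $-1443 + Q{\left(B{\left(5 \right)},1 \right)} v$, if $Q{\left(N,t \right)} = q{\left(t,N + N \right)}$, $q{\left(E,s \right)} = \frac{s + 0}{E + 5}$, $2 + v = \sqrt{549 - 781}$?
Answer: $- \frac{4339}{3} + \frac{10 i \sqrt{58}}{3} \approx -1446.3 + 25.386 i$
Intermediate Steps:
$v = -2 + 2 i \sqrt{58}$ ($v = -2 + \sqrt{549 - 781} = -2 + \sqrt{-232} = -2 + 2 i \sqrt{58} \approx -2.0 + 15.232 i$)
$q{\left(E,s \right)} = \frac{s}{5 + E}$
$Q{\left(N,t \right)} = \frac{2 N}{5 + t}$ ($Q{\left(N,t \right)} = \frac{N + N}{5 + t} = \frac{2 N}{5 + t}$)
$-1443 + Q{\left(B{\left(5 \right)},1 \right)} v = -1443 + 2 \cdot 5 \frac{1}{5 + 1} \left(-2 + 2 i \sqrt{58}\right) = -1443 + 2 \cdot 5 \cdot \frac{1}{6} \left(-2 + 2 i \sqrt{58}\right) = -1443 + \frac{5 \left(-2 + 2 i \sqrt{58}\right)}{3} = -1443 - \left(\frac{10}{3} - \frac{10 i \sqrt{58}}{3}\right) = - \frac{4339}{3} + \frac{10 i \sqrt{58}}{3}$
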